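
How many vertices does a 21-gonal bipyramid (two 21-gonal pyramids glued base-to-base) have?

A bipyramid over an n-gon has 2n triangular faces and n + 2 vertices: V = 21 + 2 = 23, E = 3·21 = 63, F = 2·21 = 42.

23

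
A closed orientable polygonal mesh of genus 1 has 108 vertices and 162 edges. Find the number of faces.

For a closed orientable surface of genus 1, χ = 2 − 2·1 = 0.
F = 0 − V + E = 0 − 108 + 162 = 54.

54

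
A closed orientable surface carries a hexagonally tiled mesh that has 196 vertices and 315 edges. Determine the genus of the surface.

Every face is a hexagon and each edge borders two faces, so 6F = 2·315, giving F = 105.
χ = V − E + F = 196 − 315 + 105 = -14.
For a closed orientable surface χ = 2 − 2g, so g = (2 − (-14))/2 = 8.

8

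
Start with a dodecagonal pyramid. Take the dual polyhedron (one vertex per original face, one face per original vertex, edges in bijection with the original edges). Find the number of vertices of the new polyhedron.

13

The base solid has V = 13, E = 24, F = 13.
The dual swaps V and F and preserves E: V′ = F = 13, E′ = E = 24, F′ = V = 13.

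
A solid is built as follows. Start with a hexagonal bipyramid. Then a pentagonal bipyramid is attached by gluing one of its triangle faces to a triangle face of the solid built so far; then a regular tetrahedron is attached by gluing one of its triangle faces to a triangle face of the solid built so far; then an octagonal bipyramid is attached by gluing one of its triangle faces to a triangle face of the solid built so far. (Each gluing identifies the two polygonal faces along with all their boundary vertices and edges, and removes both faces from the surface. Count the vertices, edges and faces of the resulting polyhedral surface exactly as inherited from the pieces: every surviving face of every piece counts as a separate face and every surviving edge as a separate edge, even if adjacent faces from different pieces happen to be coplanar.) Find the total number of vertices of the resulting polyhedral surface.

20

A hexagonal bipyramid: V=8, E=18, F=12.
Attach a pentagonal bipyramid (V=7, E=15, F=10) along a 3-gon: merge 3 vertices and 3 edges, delete both glued faces → V=12, E=30, F=20.
Attach a regular tetrahedron (V=4, E=6, F=4) along a 3-gon: merge 3 vertices and 3 edges, delete both glued faces → V=13, E=33, F=22.
Attach an octagonal bipyramid (V=10, E=24, F=16) along a 3-gon: merge 3 vertices and 3 edges, delete both glued faces → V=20, E=54, F=36.
Check: V − E + F = 20 − 54 + 36 = 2.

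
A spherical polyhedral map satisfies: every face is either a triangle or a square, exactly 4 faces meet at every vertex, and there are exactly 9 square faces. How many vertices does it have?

15

Let x be the number of triangles; then F = 9 + x.
Edge–face incidences: 2E = 4·9 + 3·x = 36 + 3x.
Every vertex has degree 4, so 4V = 2E.
Euler: V − E + F = 2 ⇒ (2E)/4 − E + (9 + x) = 2.
Multiply by 8: 2·(2E) − 4·(2E) + 8·(9 + x) = 16, i.e. 72 + 8x − 2·(36 + 3x) = 16.
Collecting terms: 2x = 16, so x = 8.
Then 2E = 36 + 3·8 = 60, so E = 30, V = 2E/4 = 15, F = 9 + 8 = 17.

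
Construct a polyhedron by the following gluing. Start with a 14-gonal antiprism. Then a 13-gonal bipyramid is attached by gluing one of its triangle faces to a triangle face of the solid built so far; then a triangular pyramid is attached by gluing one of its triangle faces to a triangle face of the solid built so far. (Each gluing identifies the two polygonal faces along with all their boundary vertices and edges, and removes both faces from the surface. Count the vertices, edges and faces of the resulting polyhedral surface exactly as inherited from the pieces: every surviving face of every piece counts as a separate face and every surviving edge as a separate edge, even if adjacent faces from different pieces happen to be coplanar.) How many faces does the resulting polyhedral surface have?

56

A 14-gonal antiprism: V=28, E=56, F=30.
Attach a 13-gonal bipyramid (V=15, E=39, F=26) along a 3-gon: merge 3 vertices and 3 edges, delete both glued faces → V=40, E=92, F=54.
Attach a triangular pyramid (V=4, E=6, F=4) along a 3-gon: merge 3 vertices and 3 edges, delete both glued faces → V=41, E=95, F=56.
Check: V − E + F = 41 − 95 + 56 = 2.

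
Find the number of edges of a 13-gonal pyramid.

26

A pyramid on an n-gon base has one n-gon and n triangles: V = 13 + 1 = 14, E = 2·13 = 26, F = 13 + 1 = 14.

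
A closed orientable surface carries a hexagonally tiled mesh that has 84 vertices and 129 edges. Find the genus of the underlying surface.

2

Every face is a hexagon and each edge borders two faces, so 6F = 2·129, giving F = 43.
χ = V − E + F = 84 − 129 + 43 = -2.
For a closed orientable surface χ = 2 − 2g, so g = (2 − (-2))/2 = 2.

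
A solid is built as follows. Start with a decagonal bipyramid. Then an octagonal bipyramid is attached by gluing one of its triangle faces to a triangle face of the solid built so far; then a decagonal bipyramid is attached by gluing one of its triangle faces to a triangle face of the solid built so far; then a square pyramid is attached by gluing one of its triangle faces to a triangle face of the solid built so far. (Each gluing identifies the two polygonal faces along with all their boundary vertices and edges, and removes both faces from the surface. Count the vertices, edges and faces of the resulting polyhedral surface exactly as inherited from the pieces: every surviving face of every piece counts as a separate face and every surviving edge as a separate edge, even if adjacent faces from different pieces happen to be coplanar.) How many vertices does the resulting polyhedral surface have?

A decagonal bipyramid: V=12, E=30, F=20.
Attach an octagonal bipyramid (V=10, E=24, F=16) along a 3-gon: merge 3 vertices and 3 edges, delete both glued faces → V=19, E=51, F=34.
Attach a decagonal bipyramid (V=12, E=30, F=20) along a 3-gon: merge 3 vertices and 3 edges, delete both glued faces → V=28, E=78, F=52.
Attach a square pyramid (V=5, E=8, F=5) along a 3-gon: merge 3 vertices and 3 edges, delete both glued faces → V=30, E=83, F=55.
Check: V − E + F = 30 − 83 + 55 = 2.

30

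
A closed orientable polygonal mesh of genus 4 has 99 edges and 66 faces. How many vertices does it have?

For a closed orientable surface of genus 4, χ = 2 − 2·4 = -6.
V = -6 + E − F = -6 + 99 − 66 = 27.

27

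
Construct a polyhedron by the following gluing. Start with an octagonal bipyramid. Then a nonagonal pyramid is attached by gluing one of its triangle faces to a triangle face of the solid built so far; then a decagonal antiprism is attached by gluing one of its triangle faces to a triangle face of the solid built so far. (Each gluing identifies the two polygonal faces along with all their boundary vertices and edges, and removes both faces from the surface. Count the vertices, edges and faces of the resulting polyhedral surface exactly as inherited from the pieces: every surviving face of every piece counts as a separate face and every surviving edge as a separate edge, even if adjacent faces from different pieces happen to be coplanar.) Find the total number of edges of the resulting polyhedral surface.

An octagonal bipyramid: V=10, E=24, F=16.
Attach a nonagonal pyramid (V=10, E=18, F=10) along a 3-gon: merge 3 vertices and 3 edges, delete both glued faces → V=17, E=39, F=24.
Attach a decagonal antiprism (V=20, E=40, F=22) along a 3-gon: merge 3 vertices and 3 edges, delete both glued faces → V=34, E=76, F=44.
Check: V − E + F = 34 − 76 + 44 = 2.

76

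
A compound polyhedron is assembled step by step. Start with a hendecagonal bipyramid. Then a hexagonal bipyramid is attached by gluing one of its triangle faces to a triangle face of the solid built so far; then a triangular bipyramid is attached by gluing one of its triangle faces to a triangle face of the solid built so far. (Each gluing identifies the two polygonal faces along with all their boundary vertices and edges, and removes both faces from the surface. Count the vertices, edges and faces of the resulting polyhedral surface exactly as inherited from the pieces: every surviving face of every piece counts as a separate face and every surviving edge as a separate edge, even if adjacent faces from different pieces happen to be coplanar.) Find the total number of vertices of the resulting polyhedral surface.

20

A hendecagonal bipyramid: V=13, E=33, F=22.
Attach a hexagonal bipyramid (V=8, E=18, F=12) along a 3-gon: merge 3 vertices and 3 edges, delete both glued faces → V=18, E=48, F=32.
Attach a triangular bipyramid (V=5, E=9, F=6) along a 3-gon: merge 3 vertices and 3 edges, delete both glued faces → V=20, E=54, F=36.
Check: V − E + F = 20 − 54 + 36 = 2.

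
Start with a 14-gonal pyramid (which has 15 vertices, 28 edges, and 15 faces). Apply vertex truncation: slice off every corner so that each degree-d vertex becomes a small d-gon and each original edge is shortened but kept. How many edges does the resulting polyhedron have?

84

Truncation replaces each original edge-end by a new vertex, so V′ = 2E = 56.
Each original edge survives, and each old vertex of degree d contributes d new edges; summing degrees gives Σd = 2E, so E′ = E + 2E = 3E = 84.
Each original face survives and each original vertex becomes one new face: F′ = F + V = 30.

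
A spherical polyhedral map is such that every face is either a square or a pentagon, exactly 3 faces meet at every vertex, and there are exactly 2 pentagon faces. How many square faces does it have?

Let x be the number of squares; then F = 2 + x.
Edge–face incidences: 2E = 5·2 + 4·x = 10 + 4x.
Every vertex has degree 3, so 3V = 2E.
Euler: V − E + F = 2 ⇒ (2E)/3 − E + (2 + x) = 2.
Multiply by 6: 2·(2E) − 3·(2E) + 6·(2 + x) = 12, i.e. 12 + 6x − (10 + 4x) = 12.
Collecting terms: 2x + 2 = 12, so 2x = 10, so x = 5.
Then 2E = 10 + 4·5 = 30, so E = 15, V = 2E/3 = 10, F = 2 + 5 = 7.

5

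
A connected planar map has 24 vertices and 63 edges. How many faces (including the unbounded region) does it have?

Euler's formula for a connected plane graph: V − E + F = 2, so F = 2 − 24 + 63 = 41.

41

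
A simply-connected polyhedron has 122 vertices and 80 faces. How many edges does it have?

Here V − E + F = 2.
E = V + F − (2) = 122 + 80 − (2) = 200.

200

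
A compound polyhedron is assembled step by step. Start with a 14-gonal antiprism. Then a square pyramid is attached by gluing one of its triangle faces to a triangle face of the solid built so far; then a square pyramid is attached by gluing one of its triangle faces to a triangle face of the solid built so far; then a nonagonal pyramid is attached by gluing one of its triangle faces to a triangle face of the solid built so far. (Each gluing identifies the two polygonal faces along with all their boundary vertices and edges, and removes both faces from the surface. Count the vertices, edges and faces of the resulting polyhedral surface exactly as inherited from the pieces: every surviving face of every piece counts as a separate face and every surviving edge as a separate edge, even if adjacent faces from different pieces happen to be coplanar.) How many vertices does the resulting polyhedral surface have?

39

A 14-gonal antiprism: V=28, E=56, F=30.
Attach a square pyramid (V=5, E=8, F=5) along a 3-gon: merge 3 vertices and 3 edges, delete both glued faces → V=30, E=61, F=33.
Attach a square pyramid (V=5, E=8, F=5) along a 3-gon: merge 3 vertices and 3 edges, delete both glued faces → V=32, E=66, F=36.
Attach a nonagonal pyramid (V=10, E=18, F=10) along a 3-gon: merge 3 vertices and 3 edges, delete both glued faces → V=39, E=81, F=44.
Check: V − E + F = 39 − 81 + 44 = 2.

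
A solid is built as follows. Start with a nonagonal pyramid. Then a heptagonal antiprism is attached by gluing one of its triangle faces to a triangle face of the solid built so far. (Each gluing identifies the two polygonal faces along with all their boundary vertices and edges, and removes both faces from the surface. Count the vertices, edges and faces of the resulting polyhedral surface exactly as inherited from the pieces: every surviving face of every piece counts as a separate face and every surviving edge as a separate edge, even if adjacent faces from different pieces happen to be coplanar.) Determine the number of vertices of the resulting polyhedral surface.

A nonagonal pyramid: V=10, E=18, F=10.
Attach a heptagonal antiprism (V=14, E=28, F=16) along a 3-gon: merge 3 vertices and 3 edges, delete both glued faces → V=21, E=43, F=24.
Check: V − E + F = 21 − 43 + 24 = 2.

21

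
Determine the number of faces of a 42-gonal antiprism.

An antiprism on an n-gon has two n-gon caps and 2n triangles: V = 2·42 = 84, E = 4·42 = 168, F = 2·42 + 2 = 86.
Check: V − E + F = 84 − 168 + 86 = 2.

86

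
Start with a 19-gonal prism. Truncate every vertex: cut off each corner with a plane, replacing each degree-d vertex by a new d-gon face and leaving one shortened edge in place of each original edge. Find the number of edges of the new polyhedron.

The base solid has V = 38, E = 57, F = 21.
Truncation replaces each original edge-end by a new vertex, so V′ = 2E = 114.
Each original edge survives, and each old vertex of degree d contributes d new edges; summing degrees gives Σd = 2E, so E′ = E + 2E = 3E = 171.
Each original face survives and each original vertex becomes one new face: F′ = F + V = 59.

171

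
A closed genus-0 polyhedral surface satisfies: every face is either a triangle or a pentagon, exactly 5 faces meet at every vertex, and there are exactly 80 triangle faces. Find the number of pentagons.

Let x be the number of pentagons; then F = 80 + x.
Edge–face incidences: 2E = 3·80 + 5·x = 240 + 5x.
Every vertex has degree 5, so 5V = 2E.
Euler: V − E + F = 2 ⇒ (2E)/5 − E + (80 + x) = 2.
Multiply by 10: 2·(2E) − 5·(2E) + 10·(80 + x) = 20, i.e. 800 + 10x − 3·(240 + 5x) = 20.
Collecting terms: −5x + 80 = 20, so −5x = −60, so x = 12.
Then 2E = 240 + 5·12 = 300, so E = 150, V = 2E/5 = 60, F = 80 + 12 = 92.

12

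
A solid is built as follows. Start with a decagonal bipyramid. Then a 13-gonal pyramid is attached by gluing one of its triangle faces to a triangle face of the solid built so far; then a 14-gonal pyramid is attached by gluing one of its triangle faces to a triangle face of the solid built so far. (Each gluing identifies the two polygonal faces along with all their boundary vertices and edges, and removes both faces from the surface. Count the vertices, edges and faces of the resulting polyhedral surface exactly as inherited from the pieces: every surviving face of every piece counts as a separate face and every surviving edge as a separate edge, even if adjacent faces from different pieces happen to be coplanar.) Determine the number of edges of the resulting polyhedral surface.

78

A decagonal bipyramid: V=12, E=30, F=20.
Attach a 13-gonal pyramid (V=14, E=26, F=14) along a 3-gon: merge 3 vertices and 3 edges, delete both glued faces → V=23, E=53, F=32.
Attach a 14-gonal pyramid (V=15, E=28, F=15) along a 3-gon: merge 3 vertices and 3 edges, delete both glued faces → V=35, E=78, F=45.
Check: V − E + F = 35 − 78 + 45 = 2.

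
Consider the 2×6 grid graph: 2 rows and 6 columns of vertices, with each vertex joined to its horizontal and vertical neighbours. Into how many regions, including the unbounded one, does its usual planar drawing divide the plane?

The grid has V = 2·6 = 12 vertices and E = 2·5 + 6·1 = 16 edges.
F = 2 − V + E = 2 − 12 + 16 = 6.

6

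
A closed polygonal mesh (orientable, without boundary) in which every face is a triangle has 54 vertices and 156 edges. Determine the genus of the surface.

0

Every face is a triangle and each edge borders two faces, so 3F = 2·156, giving F = 104.
χ = V − E + F = 54 − 156 + 104 = 2.
For a closed orientable surface χ = 2 − 2g, so g = (2 − (2))/2 = 0.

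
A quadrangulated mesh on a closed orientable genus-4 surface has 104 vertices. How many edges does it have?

χ = 2 − 2·4 = -6, and every face is a square so 4F = 2E.
V − E + F = -6 with E = 4F/2 gives 104 − (4/2 − 1)·F = -6, so F = 110 and E = 220.

220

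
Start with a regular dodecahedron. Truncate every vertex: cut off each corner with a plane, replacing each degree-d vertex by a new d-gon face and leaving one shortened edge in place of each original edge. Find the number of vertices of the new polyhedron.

The base solid has V = 20, E = 30, F = 12.
Truncation replaces each original edge-end by a new vertex, so V′ = 2E = 60.
Each original edge survives, and each old vertex of degree d contributes d new edges; summing degrees gives Σd = 2E, so E′ = E + 2E = 3E = 90.
Each original face survives and each original vertex becomes one new face: F′ = F + V = 32.

60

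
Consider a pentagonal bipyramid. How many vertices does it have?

7

A bipyramid over an n-gon has 2n triangular faces and n + 2 vertices: V = 5 + 2 = 7, E = 3·5 = 15, F = 2·5 = 10.
Check: V − E + F = 7 − 15 + 10 = 2.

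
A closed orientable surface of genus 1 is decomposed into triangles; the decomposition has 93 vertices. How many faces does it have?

186

χ = 2 − 2·1 = 0, and every face is a triangle so 3F = 2E.
V − E + F = 0 with E = 3F/2 gives 93 − (3/2 − 1)·F = 0, so F = 186 and E = 279.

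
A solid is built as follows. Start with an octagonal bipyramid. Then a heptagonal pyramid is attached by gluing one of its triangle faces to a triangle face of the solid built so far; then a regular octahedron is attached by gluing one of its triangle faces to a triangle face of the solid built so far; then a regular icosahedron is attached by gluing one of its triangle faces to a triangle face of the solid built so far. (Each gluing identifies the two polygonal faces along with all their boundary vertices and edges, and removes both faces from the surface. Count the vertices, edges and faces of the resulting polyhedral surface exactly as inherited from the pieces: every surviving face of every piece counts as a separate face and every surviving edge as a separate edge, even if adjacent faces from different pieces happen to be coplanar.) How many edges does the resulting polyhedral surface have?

An octagonal bipyramid: V=10, E=24, F=16.
Attach a heptagonal pyramid (V=8, E=14, F=8) along a 3-gon: merge 3 vertices and 3 edges, delete both glued faces → V=15, E=35, F=22.
Attach a regular octahedron (V=6, E=12, F=8) along a 3-gon: merge 3 vertices and 3 edges, delete both glued faces → V=18, E=44, F=28.
Attach a regular icosahedron (V=12, E=30, F=20) along a 3-gon: merge 3 vertices and 3 edges, delete both glued faces → V=27, E=71, F=46.
Check: V − E + F = 27 − 71 + 46 = 2.

71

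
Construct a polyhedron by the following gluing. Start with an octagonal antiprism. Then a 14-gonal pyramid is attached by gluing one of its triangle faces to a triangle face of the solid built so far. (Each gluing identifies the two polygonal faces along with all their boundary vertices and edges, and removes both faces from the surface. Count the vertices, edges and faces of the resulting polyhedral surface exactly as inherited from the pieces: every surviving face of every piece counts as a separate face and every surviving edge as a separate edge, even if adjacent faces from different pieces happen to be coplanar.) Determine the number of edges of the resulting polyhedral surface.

An octagonal antiprism: V=16, E=32, F=18.
Attach a 14-gonal pyramid (V=15, E=28, F=15) along a 3-gon: merge 3 vertices and 3 edges, delete both glued faces → V=28, E=57, F=31.
Check: V − E + F = 28 − 57 + 31 = 2.

57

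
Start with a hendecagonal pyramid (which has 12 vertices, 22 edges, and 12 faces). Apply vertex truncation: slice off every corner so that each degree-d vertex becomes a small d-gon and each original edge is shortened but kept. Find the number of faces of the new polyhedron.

24

Truncation replaces each original edge-end by a new vertex, so V′ = 2E = 44.
Each original edge survives, and each old vertex of degree d contributes d new edges; summing degrees gives Σd = 2E, so E′ = E + 2E = 3E = 66.
Each original face survives and each original vertex becomes one new face: F′ = F + V = 24.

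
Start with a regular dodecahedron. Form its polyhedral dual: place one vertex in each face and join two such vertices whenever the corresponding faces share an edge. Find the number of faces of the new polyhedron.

The base solid has V = 20, E = 30, F = 12.
The dual swaps V and F and preserves E: V′ = F = 12, E′ = E = 30, F′ = V = 20.

20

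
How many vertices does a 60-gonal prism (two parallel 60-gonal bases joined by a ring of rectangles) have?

120

A prism on an n-gon has two n-gon bases and n rectangular sides: V = 2·60 = 120, E = 3·60 = 180, F = 60 + 2 = 62.
Check: V − E + F = 120 − 180 + 62 = 2.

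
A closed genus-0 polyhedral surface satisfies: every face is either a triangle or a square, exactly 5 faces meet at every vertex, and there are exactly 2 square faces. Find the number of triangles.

Let x be the number of triangles; then F = 2 + x.
Edge–face incidences: 2E = 4·2 + 3·x = 8 + 3x.
Every vertex has degree 5, so 5V = 2E.
Euler: V − E + F = 2 ⇒ (2E)/5 − E + (2 + x) = 2.
Multiply by 10: 2·(2E) − 5·(2E) + 10·(2 + x) = 20, i.e. 20 + 10x − 3·(8 + 3x) = 20.
Collecting terms: x − 4 = 20, so x = 24.
Then 2E = 8 + 3·24 = 80, so E = 40, V = 2E/5 = 16, F = 2 + 24 = 26.

24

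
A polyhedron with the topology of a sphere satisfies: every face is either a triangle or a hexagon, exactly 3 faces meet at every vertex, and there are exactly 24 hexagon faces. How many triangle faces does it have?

Let x be the number of triangles; then F = 24 + x.
Edge–face incidences: 2E = 6·24 + 3·x = 144 + 3x.
Every vertex has degree 3, so 3V = 2E.
Euler: V − E + F = 2 ⇒ (2E)/3 − E + (24 + x) = 2.
Multiply by 6: 2·(2E) − 3·(2E) + 6·(24 + x) = 12, i.e. 144 + 6x − (144 + 3x) = 12.
Collecting terms: 3x = 12, so x = 4.
Then 2E = 144 + 3·4 = 156, so E = 78, V = 2E/3 = 52, F = 24 + 4 = 28.

4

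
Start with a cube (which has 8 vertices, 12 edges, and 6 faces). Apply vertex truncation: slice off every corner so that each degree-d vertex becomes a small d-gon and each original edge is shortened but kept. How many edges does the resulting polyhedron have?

36

Truncation replaces each original edge-end by a new vertex, so V′ = 2E = 24.
Each original edge survives, and each old vertex of degree d contributes d new edges; summing degrees gives Σd = 2E, so E′ = E + 2E = 3E = 36.
Each original face survives and each original vertex becomes one new face: F′ = F + V = 14.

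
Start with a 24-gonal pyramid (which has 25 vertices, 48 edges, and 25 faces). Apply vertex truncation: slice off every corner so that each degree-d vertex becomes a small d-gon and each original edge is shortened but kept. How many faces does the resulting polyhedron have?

Truncation replaces each original edge-end by a new vertex, so V′ = 2E = 96.
Each original edge survives, and each old vertex of degree d contributes d new edges; summing degrees gives Σd = 2E, so E′ = E + 2E = 3E = 144.
Each original face survives and each original vertex becomes one new face: F′ = F + V = 50.

50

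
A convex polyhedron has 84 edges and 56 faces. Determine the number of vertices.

Here V − E + F = 2.
V = 2 + E − F = 2 + 84 − 56 = 30.

30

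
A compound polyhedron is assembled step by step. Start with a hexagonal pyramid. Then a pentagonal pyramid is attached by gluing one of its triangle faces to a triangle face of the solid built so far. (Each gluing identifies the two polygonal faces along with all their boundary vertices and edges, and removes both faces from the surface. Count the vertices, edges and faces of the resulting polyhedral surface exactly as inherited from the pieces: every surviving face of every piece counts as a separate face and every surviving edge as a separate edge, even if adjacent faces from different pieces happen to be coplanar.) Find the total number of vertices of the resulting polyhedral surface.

A hexagonal pyramid: V=7, E=12, F=7.
Attach a pentagonal pyramid (V=6, E=10, F=6) along a 3-gon: merge 3 vertices and 3 edges, delete both glued faces → V=10, E=19, F=11.
Check: V − E + F = 10 − 19 + 11 = 2.

10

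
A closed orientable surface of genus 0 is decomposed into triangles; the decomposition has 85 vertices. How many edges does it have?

χ = 2 − 2·0 = 2, and every face is a triangle so 3F = 2E.
V − E + F = 2 with E = 3F/2 gives 85 − (3/2 − 1)·F = 2, so F = 166 and E = 249.

249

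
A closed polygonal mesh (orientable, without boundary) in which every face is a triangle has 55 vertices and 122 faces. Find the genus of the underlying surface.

4

Every face is a triangle, so 2E = 3·122 = 366, giving E = 183.
χ = V − E + F = 55 − 183 + 122 = -6.
For a closed orientable surface χ = 2 − 2g, so g = (2 − (-6))/2 = 4.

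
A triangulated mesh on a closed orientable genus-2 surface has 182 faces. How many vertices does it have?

χ = 2 − 2·2 = -2, and every face is a triangle so 3F = 2E.
E = 3·182/2 = 273. Then V = -2 + E − F = -2 + 273 − 182 = 89.

89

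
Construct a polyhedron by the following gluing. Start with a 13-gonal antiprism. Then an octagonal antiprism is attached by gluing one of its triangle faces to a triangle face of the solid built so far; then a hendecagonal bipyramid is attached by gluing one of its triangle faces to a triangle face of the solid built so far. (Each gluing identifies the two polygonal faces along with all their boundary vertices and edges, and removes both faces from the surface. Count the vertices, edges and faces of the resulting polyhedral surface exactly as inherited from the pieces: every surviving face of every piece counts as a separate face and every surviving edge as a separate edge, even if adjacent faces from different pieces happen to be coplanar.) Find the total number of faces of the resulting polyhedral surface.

64

A 13-gonal antiprism: V=26, E=52, F=28.
Attach an octagonal antiprism (V=16, E=32, F=18) along a 3-gon: merge 3 vertices and 3 edges, delete both glued faces → V=39, E=81, F=44.
Attach a hendecagonal bipyramid (V=13, E=33, F=22) along a 3-gon: merge 3 vertices and 3 edges, delete both glued faces → V=49, E=111, F=64.
Check: V − E + F = 49 − 111 + 64 = 2.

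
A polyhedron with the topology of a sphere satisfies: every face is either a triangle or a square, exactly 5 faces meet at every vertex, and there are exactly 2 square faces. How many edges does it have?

Let x be the number of triangles; then F = 2 + x.
Edge–face incidences: 2E = 4·2 + 3·x = 8 + 3x.
Every vertex has degree 5, so 5V = 2E.
Euler: V − E + F = 2 ⇒ (2E)/5 − E + (2 + x) = 2.
Multiply by 10: 2·(2E) − 5·(2E) + 10·(2 + x) = 20, i.e. 20 + 10x − 3·(8 + 3x) = 20.
Collecting terms: x − 4 = 20, so x = 24.
Then 2E = 8 + 3·24 = 80, so E = 40, V = 2E/5 = 16, F = 2 + 24 = 26.

40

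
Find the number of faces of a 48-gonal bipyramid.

96

A bipyramid over an n-gon has 2n triangular faces and n + 2 vertices: V = 48 + 2 = 50, E = 3·48 = 144, F = 2·48 = 96.
Check: V − E + F = 50 − 144 + 96 = 2.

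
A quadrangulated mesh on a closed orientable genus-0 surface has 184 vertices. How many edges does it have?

364

χ = 2 − 2·0 = 2, and every face is a square so 4F = 2E.
V − E + F = 2 with E = 4F/2 gives 184 − (4/2 − 1)·F = 2, so F = 182 and E = 364.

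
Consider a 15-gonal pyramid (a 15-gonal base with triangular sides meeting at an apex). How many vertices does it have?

A pyramid on an n-gon base has one n-gon and n triangles: V = 15 + 1 = 16, E = 2·15 = 30, F = 15 + 1 = 16.
Check: V − E + F = 16 − 30 + 16 = 2.

16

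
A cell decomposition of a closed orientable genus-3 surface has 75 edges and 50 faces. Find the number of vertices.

For a closed orientable surface of genus 3, χ = 2 − 2·3 = -4.
V = -4 + E − F = -4 + 75 − 50 = 21.

21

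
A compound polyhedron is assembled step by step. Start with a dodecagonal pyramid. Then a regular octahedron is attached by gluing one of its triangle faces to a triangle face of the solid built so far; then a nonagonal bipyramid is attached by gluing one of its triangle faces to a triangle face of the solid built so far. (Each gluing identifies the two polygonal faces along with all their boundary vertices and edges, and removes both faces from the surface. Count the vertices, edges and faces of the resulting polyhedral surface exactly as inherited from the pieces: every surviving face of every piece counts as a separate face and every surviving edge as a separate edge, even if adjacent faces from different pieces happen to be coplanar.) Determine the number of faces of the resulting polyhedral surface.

A dodecagonal pyramid: V=13, E=24, F=13.
Attach a regular octahedron (V=6, E=12, F=8) along a 3-gon: merge 3 vertices and 3 edges, delete both glued faces → V=16, E=33, F=19.
Attach a nonagonal bipyramid (V=11, E=27, F=18) along a 3-gon: merge 3 vertices and 3 edges, delete both glued faces → V=24, E=57, F=35.
Check: V − E + F = 24 − 57 + 35 = 2.

35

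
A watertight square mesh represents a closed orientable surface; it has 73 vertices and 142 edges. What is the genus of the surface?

Every face is a square and each edge borders two faces, so 4F = 2·142, giving F = 71.
χ = V − E + F = 73 − 142 + 71 = 2.
For a closed orientable surface χ = 2 − 2g, so g = (2 − (2))/2 = 0.

0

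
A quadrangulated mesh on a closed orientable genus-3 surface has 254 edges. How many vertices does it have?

123

χ = 2 − 2·3 = -4, and every face is a square so 4F = 2E.
F = 2E/4 = 127. Then V = -4 + E − F = -4 + 254 − 127 = 123.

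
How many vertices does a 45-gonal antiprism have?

An antiprism on an n-gon has two n-gon caps and 2n triangles: V = 2·45 = 90, E = 4·45 = 180, F = 2·45 + 2 = 92.

90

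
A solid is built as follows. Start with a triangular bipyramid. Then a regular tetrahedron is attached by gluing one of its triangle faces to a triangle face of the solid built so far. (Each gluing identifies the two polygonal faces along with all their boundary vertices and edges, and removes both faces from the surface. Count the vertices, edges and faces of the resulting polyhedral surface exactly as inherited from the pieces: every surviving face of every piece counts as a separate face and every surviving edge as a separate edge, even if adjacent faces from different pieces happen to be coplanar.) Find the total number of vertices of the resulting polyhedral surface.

A triangular bipyramid: V=5, E=9, F=6.
Attach a regular tetrahedron (V=4, E=6, F=4) along a 3-gon: merge 3 vertices and 3 edges, delete both glued faces → V=6, E=12, F=8.
Check: V − E + F = 6 − 12 + 8 = 2.

6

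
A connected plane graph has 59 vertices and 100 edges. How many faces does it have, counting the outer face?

Euler's formula for a connected plane graph: V − E + F = 2, so F = 2 − 59 + 100 = 43.

43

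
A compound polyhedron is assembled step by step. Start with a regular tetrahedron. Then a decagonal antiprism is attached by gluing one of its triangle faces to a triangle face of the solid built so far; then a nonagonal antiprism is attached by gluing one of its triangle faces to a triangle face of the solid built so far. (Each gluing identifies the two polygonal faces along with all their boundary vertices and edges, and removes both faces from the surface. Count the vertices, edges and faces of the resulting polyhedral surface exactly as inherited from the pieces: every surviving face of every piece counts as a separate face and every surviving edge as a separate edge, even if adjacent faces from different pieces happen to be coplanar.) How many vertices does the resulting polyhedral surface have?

A regular tetrahedron: V=4, E=6, F=4.
Attach a decagonal antiprism (V=20, E=40, F=22) along a 3-gon: merge 3 vertices and 3 edges, delete both glued faces → V=21, E=43, F=24.
Attach a nonagonal antiprism (V=18, E=36, F=20) along a 3-gon: merge 3 vertices and 3 edges, delete both glued faces → V=36, E=76, F=42.
Check: V − E + F = 36 − 76 + 42 = 2.

36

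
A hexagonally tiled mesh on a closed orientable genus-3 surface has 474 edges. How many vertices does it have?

χ = 2 − 2·3 = -4, and every face is a hexagon so 6F = 2E.
F = 2E/6 = 158. Then V = -4 + E − F = -4 + 474 − 158 = 312.

312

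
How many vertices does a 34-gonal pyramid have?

35

A pyramid on an n-gon base has one n-gon and n triangles: V = 34 + 1 = 35, E = 2·34 = 68, F = 34 + 1 = 35.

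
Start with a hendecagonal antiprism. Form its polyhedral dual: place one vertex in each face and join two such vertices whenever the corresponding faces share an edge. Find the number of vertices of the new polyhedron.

The base solid has V = 22, E = 44, F = 24.
The dual swaps V and F and preserves E: V′ = F = 24, E′ = E = 44, F′ = V = 22.

24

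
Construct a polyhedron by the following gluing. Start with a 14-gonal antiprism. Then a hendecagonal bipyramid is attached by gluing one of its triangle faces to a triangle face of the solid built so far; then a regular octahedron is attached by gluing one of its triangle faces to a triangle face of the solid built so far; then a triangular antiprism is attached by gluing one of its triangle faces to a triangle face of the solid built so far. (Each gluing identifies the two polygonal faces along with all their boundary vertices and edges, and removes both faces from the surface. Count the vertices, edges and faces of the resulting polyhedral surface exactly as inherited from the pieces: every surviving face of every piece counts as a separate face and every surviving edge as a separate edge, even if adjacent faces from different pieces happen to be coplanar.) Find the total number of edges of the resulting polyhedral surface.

104

A 14-gonal antiprism: V=28, E=56, F=30.
Attach a hendecagonal bipyramid (V=13, E=33, F=22) along a 3-gon: merge 3 vertices and 3 edges, delete both glued faces → V=38, E=86, F=50.
Attach a regular octahedron (V=6, E=12, F=8) along a 3-gon: merge 3 vertices and 3 edges, delete both glued faces → V=41, E=95, F=56.
Attach a triangular antiprism (V=6, E=12, F=8) along a 3-gon: merge 3 vertices and 3 edges, delete both glued faces → V=44, E=104, F=62.
Check: V − E + F = 44 − 104 + 62 = 2.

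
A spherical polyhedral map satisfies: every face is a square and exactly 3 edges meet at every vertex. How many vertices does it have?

Each face has 4 edges and each edge borders two faces, so 2E = 4F.
Each vertex has degree 3, so 3V = 2E and hence V = 4F/3.
Euler: V − E + F = 2 ⇒ (4F/3) − (4F/2) + F = 2.
Multiply by 6: (8 − 12 + 6)F = 12, i.e. 2F = 12.
So F = 6, E = 4·6/2 = 12, V = 4·6/3 = 8.

8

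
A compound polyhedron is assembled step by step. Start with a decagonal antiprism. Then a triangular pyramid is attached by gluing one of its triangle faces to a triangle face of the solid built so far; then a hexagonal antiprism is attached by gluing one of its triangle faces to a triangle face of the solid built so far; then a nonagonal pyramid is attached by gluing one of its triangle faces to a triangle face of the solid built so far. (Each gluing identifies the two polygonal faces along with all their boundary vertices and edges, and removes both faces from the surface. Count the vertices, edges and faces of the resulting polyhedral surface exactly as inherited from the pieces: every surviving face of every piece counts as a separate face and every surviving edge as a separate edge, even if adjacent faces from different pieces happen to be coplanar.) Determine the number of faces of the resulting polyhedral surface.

A decagonal antiprism: V=20, E=40, F=22.
Attach a triangular pyramid (V=4, E=6, F=4) along a 3-gon: merge 3 vertices and 3 edges, delete both glued faces → V=21, E=43, F=24.
Attach a hexagonal antiprism (V=12, E=24, F=14) along a 3-gon: merge 3 vertices and 3 edges, delete both glued faces → V=30, E=64, F=36.
Attach a nonagonal pyramid (V=10, E=18, F=10) along a 3-gon: merge 3 vertices and 3 edges, delete both glued faces → V=37, E=79, F=44.
Check: V − E + F = 37 − 79 + 44 = 2.

44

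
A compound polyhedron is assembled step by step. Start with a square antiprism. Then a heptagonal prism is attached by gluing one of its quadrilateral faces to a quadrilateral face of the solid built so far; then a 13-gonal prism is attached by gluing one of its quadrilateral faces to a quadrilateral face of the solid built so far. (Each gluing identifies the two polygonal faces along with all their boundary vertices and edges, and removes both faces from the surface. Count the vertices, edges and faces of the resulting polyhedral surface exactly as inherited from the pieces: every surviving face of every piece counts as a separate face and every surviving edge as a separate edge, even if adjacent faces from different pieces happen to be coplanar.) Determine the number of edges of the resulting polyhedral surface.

A square antiprism: V=8, E=16, F=10.
Attach a heptagonal prism (V=14, E=21, F=9) along a 4-gon: merge 4 vertices and 4 edges, delete both glued faces → V=18, E=33, F=17.
Attach a 13-gonal prism (V=26, E=39, F=15) along a 4-gon: merge 4 vertices and 4 edges, delete both glued faces → V=40, E=68, F=30.
Check: V − E + F = 40 − 68 + 30 = 2.

68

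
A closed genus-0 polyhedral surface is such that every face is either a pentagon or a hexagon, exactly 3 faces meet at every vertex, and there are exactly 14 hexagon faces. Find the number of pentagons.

12

Let x be the number of pentagons; then F = 14 + x.
Edge–face incidences: 2E = 6·14 + 5·x = 84 + 5x.
Every vertex has degree 3, so 3V = 2E.
Euler: V − E + F = 2 ⇒ (2E)/3 − E + (14 + x) = 2.
Multiply by 6: 2·(2E) − 3·(2E) + 6·(14 + x) = 12, i.e. 84 + 6x − (84 + 5x) = 12.
Collecting terms: x = 12.
Then 2E = 84 + 5·12 = 144, so E = 72, V = 2E/3 = 48, F = 14 + 12 = 26.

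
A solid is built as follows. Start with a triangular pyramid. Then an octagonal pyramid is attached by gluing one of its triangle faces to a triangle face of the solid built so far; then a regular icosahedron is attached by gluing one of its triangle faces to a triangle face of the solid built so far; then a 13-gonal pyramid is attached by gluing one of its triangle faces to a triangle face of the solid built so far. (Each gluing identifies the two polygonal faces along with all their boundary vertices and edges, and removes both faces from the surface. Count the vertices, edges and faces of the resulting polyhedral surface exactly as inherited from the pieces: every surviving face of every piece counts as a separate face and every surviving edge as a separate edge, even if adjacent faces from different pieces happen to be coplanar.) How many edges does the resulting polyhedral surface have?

69

A triangular pyramid: V=4, E=6, F=4.
Attach an octagonal pyramid (V=9, E=16, F=9) along a 3-gon: merge 3 vertices and 3 edges, delete both glued faces → V=10, E=19, F=11.
Attach a regular icosahedron (V=12, E=30, F=20) along a 3-gon: merge 3 vertices and 3 edges, delete both glued faces → V=19, E=46, F=29.
Attach a 13-gonal pyramid (V=14, E=26, F=14) along a 3-gon: merge 3 vertices and 3 edges, delete both glued faces → V=30, E=69, F=41.
Check: V − E + F = 30 − 69 + 41 = 2.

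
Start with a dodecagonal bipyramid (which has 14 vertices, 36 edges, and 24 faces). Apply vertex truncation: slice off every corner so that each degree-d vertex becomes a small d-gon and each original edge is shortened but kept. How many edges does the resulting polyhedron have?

108

Truncation replaces each original edge-end by a new vertex, so V′ = 2E = 72.
Each original edge survives, and each old vertex of degree d contributes d new edges; summing degrees gives Σd = 2E, so E′ = E + 2E = 3E = 108.
Each original face survives and each original vertex becomes one new face: F′ = F + V = 38.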